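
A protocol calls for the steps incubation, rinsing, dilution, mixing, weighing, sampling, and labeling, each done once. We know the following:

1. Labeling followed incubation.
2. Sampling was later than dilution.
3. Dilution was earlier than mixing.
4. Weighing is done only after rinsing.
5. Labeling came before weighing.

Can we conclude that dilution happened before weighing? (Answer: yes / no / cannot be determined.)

No chain of stated constraints runs from dilution to weighing, and none runs from weighing to dilution either.
So the relative order of dilution and weighing is not fixed by the given facts.

cannot be determined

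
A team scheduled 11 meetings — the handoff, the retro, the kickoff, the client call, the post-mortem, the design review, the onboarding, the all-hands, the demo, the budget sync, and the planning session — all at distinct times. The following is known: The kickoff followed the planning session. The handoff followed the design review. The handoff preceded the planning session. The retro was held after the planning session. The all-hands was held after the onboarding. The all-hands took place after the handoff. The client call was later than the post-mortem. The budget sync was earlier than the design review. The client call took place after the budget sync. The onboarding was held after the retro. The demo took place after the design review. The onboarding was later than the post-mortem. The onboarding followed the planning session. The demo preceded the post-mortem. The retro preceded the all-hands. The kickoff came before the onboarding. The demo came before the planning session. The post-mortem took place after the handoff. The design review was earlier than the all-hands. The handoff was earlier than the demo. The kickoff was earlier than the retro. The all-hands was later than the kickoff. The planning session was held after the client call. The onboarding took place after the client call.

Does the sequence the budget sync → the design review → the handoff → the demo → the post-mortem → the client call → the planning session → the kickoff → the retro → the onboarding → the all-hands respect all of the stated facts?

Check each stated constraint against the proposed order — e.g. the handoff is ahead of the all-hands; the design review is ahead of the all-hands. Every pair is in the required order; nothing is violated.

yes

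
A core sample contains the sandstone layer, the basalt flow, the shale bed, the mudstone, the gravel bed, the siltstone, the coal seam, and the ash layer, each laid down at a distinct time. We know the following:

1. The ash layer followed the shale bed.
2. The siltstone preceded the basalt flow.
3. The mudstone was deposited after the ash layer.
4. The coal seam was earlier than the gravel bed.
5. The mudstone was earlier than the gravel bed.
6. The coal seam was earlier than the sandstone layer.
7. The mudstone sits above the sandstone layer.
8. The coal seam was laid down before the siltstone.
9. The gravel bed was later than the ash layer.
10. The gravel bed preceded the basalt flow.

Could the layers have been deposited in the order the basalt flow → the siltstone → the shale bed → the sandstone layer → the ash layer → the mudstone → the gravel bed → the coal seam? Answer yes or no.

The constraints require the coal seam before the gravel bed, but in the proposed sequence the gravel bed appears ahead of the coal seam. That one violation is enough.

no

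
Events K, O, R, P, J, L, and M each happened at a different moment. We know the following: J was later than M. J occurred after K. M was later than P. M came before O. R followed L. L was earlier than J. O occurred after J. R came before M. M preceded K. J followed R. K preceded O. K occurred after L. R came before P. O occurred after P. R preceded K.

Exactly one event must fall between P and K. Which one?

M

Tracing the constraints gives P → M → K, so M sits after P and before K.
No other event is forced both after P and before K.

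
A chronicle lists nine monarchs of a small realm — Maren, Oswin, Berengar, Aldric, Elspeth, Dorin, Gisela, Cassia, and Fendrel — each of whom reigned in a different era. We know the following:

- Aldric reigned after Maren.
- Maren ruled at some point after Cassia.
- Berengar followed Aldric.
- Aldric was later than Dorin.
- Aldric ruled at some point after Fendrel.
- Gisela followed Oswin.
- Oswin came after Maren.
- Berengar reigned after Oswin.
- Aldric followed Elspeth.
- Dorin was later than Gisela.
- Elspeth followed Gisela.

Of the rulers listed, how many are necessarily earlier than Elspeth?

Directly stated before Elspeth: Gisela.
Cassia reaches Elspeth via Cassia → Maren → Oswin → Gisela → Elspeth.
Maren reaches Elspeth via Maren → Oswin → Gisela → Elspeth.
Oswin reaches Elspeth via Oswin → Gisela → Elspeth.
No chain forces Aldric (or any of the others) ahead of Elspeth.
That's Cassia, Gisela, Maren, and Oswin — 4 in all.

4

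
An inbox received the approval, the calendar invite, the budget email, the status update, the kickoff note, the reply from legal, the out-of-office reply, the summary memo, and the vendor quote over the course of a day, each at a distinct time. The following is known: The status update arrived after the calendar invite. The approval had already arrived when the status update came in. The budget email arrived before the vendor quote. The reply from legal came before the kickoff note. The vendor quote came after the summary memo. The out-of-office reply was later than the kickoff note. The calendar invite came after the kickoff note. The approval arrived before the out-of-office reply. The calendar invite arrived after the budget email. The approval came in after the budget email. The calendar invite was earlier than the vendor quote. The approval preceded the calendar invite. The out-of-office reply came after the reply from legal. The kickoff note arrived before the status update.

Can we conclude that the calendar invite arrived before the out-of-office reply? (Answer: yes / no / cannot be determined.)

No chain of stated constraints runs from the calendar invite to the out-of-office reply, and none runs from the out-of-office reply to the calendar invite either.
So the relative order of the calendar invite and the out-of-office reply is not fixed by the given facts.

cannot be determined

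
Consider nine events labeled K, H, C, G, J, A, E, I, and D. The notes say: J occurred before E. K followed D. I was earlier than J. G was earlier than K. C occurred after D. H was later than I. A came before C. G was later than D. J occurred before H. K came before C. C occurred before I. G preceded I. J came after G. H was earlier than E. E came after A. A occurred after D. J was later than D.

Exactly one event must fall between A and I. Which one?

Tracing the constraints gives A → C → I, so C sits after A and before I.
No other event is forced both after A and before I.

C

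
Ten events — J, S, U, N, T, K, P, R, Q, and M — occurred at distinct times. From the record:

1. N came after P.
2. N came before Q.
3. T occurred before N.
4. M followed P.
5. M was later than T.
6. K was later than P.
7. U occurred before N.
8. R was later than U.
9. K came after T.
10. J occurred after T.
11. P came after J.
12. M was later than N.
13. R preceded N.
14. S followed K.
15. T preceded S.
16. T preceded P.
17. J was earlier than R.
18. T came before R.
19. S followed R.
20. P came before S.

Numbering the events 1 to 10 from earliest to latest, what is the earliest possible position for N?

J, P, R, T, and U must all come before N — 5 forced predecessors.
Nothing else is forced ahead of N, so its earliest slot is position 5 + 1 = 6.

6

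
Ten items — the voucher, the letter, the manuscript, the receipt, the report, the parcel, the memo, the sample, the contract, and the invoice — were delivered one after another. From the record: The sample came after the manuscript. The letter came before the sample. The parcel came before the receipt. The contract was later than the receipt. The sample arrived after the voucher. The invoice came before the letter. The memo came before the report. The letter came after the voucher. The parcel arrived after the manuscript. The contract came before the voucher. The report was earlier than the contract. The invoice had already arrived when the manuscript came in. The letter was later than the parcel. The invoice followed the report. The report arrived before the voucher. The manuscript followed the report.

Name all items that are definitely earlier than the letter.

the contract, the invoice, the manuscript, the memo, the parcel, the receipt, the report, the voucher

Directly stated before the letter: the invoice, the parcel, and the voucher.
The contract reaches the letter via the contract → the voucher → the letter.
The manuscript reaches the letter via the manuscript → the parcel → the letter.
The memo reaches the letter via the memo → the report → the voucher → the letter.
Likewise the receipt and the report each reach the letter by chaining the stated constraints.
No chain forces the sample ahead of the letter.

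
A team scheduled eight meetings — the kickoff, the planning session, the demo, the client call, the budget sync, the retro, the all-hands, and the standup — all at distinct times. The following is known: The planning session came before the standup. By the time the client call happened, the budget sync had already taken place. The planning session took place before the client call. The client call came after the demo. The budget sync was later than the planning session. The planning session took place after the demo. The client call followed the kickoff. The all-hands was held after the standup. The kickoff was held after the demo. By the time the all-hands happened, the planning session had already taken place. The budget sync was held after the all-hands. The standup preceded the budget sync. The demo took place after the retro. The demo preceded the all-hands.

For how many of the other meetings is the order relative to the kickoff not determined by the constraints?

4

Forced before the kickoff: the demo and the retro; forced after the kickoff: the client call.
That leaves the all-hands, the budget sync, the planning session, and the standup with no forced order relative to the kickoff — 4.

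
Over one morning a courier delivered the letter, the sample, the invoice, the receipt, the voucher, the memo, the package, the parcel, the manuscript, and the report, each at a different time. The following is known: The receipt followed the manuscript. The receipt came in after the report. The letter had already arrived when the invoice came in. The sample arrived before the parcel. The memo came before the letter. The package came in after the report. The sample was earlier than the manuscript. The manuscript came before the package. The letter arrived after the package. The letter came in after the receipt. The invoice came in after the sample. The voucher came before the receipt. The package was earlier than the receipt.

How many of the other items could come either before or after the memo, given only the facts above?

Forced after the memo: the invoice and the letter.
That leaves the manuscript, the package, the parcel, the receipt, the report, the sample, and the voucher with no forced order relative to the memo — 7.

7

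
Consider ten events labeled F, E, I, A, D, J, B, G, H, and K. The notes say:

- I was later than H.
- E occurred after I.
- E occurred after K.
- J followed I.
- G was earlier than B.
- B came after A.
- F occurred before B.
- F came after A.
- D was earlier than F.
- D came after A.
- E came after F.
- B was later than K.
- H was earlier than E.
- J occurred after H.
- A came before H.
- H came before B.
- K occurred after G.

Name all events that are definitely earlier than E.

Directly stated before E: F, H, I, and K.
A reaches E via A → F → E.
D reaches E via D → F → E.
G reaches E via G → K → E.
No chain forces B (or any of the others) ahead of E.

A, D, F, G, H, I, K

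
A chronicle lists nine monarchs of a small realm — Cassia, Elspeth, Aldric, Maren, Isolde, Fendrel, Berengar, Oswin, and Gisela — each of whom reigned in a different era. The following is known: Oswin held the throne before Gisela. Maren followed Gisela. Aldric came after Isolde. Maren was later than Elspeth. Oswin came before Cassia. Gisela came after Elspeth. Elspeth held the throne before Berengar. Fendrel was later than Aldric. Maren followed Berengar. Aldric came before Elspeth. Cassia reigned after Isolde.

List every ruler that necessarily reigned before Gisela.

Directly stated before Gisela: Elspeth and Oswin.
Aldric reaches Gisela via Aldric → Elspeth → Gisela.
Isolde reaches Gisela via Isolde → Aldric → Elspeth → Gisela.

Aldric, Elspeth, Isolde, Oswin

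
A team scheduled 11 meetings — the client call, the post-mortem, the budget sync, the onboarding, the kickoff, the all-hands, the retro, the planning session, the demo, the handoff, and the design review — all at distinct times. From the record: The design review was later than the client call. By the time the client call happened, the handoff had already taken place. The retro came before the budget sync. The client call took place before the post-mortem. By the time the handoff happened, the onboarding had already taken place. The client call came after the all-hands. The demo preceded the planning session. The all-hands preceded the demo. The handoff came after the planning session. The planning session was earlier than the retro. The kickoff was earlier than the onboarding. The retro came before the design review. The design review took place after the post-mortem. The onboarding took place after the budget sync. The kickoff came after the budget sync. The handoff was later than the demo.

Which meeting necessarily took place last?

the design review

Every other meeting has a chain of constraints placing it before the design review, so the design review is last.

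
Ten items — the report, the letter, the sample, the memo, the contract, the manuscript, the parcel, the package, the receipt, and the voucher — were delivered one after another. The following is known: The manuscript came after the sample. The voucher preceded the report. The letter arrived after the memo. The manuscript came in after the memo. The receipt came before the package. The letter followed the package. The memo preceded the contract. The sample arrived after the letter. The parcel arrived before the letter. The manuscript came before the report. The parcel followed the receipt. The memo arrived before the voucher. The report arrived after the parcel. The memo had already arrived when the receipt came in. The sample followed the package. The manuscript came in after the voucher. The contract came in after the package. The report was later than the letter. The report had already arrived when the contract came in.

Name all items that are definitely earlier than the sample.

Directly stated before the sample: the letter and the package.
The memo reaches the sample via the memo → the letter → the sample.
The parcel reaches the sample via the parcel → the letter → the sample.
The receipt reaches the sample via the receipt → the package → the sample.
No chain forces the contract (or any of the others) ahead of the sample.

the letter, the memo, the package, the parcel, the receipt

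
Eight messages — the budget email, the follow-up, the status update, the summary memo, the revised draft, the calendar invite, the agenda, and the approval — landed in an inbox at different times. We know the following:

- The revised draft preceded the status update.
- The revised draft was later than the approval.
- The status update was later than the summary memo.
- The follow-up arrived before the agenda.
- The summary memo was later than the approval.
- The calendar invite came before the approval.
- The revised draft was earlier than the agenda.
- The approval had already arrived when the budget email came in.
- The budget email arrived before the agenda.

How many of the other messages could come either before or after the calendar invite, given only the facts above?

1

Forced after the calendar invite: the agenda, the approval, the budget email, the revised draft, the status update, and the summary memo.
That leaves the follow-up with no forced order relative to the calendar invite — 1.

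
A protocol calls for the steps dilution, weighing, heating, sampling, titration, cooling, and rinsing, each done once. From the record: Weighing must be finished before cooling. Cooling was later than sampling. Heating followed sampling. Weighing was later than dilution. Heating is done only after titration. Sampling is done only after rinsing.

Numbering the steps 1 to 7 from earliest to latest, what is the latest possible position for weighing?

Weighing must come before cooling — 1 step forced after it.
Everything else can be placed before weighing in some valid order, so weighing can sit as late as position 7 − 1 = 6.

6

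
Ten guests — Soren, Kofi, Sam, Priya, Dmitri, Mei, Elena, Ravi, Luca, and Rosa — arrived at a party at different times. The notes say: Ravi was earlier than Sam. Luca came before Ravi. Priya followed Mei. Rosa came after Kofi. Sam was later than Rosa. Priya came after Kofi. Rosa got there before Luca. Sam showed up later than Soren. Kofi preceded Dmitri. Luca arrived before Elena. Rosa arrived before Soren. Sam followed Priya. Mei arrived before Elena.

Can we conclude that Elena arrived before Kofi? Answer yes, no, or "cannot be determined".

Tracing the constraints gives Kofi → Rosa → Luca → Elena, so Kofi must come before Elena.
That means Elena cannot be before Kofi.

no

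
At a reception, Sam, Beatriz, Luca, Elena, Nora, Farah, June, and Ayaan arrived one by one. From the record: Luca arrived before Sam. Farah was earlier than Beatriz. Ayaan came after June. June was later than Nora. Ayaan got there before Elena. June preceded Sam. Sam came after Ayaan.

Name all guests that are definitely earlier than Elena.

Ayaan, June, Nora

Directly stated before Elena: Ayaan.
June reaches Elena via June → Ayaan → Elena.
Nora reaches Elena via Nora → June → Ayaan → Elena.
No chain forces Beatriz (or any of the others) ahead of Elena.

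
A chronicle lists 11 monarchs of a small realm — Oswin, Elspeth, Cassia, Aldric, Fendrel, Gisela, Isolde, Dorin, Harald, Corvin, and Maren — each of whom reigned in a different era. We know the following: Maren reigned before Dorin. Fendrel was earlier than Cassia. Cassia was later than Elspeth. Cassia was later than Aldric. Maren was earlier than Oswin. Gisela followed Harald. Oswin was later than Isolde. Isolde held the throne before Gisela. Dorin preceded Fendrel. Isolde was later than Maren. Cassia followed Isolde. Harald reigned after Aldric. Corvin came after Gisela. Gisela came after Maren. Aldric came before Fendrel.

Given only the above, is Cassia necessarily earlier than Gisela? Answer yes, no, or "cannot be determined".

cannot be determined

No chain of stated constraints runs from Cassia to Gisela, and none runs from Gisela to Cassia either.
So the relative order of Cassia and Gisela is not fixed by the given facts.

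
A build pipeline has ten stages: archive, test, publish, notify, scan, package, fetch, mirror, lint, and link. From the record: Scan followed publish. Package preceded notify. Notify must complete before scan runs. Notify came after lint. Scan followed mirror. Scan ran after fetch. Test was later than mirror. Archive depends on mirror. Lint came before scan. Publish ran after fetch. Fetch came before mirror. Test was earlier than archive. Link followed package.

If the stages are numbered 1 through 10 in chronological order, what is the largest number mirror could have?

Mirror must come before archive, scan, and test — 3 stages forced after it.
Everything else can be placed before mirror in some valid order, so mirror can sit as late as position 10 − 3 = 7.

7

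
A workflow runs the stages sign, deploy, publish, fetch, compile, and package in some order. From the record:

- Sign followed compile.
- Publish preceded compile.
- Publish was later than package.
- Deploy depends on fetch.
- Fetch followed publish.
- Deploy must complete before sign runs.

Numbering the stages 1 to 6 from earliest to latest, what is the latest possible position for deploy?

5

Deploy must come before sign — 1 stage forced after it.
Everything else can be placed before deploy in some valid order, so deploy can sit as late as position 6 − 1 = 5.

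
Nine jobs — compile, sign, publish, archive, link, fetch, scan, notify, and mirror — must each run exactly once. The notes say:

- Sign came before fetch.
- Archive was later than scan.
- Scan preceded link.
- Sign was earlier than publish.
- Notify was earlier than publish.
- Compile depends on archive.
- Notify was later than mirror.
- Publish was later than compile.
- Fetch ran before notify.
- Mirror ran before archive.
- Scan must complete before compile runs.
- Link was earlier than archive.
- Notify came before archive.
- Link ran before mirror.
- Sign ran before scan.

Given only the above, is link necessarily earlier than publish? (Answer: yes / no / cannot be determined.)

yes

Chain the constraints: link → mirror → notify → publish. Each link is directly stated, so link comes before publish.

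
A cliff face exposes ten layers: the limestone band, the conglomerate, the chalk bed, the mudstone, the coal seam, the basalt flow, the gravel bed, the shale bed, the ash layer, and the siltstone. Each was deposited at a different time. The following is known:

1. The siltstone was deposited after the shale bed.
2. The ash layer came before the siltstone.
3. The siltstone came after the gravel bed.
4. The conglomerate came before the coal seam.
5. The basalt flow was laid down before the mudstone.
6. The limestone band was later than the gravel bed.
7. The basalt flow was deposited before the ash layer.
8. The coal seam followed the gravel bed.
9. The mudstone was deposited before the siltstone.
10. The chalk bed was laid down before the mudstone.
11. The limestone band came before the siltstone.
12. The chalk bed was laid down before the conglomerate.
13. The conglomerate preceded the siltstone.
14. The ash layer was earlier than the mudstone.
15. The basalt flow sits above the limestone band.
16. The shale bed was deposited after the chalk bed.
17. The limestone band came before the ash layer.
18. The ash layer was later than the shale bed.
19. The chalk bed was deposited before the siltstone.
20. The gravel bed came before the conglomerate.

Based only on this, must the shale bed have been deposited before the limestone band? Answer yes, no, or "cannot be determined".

No chain of stated constraints runs from the shale bed to the limestone band, and none runs from the limestone band to the shale bed either.
So the relative order of the shale bed and the limestone band is not fixed by the given facts.

cannot be determined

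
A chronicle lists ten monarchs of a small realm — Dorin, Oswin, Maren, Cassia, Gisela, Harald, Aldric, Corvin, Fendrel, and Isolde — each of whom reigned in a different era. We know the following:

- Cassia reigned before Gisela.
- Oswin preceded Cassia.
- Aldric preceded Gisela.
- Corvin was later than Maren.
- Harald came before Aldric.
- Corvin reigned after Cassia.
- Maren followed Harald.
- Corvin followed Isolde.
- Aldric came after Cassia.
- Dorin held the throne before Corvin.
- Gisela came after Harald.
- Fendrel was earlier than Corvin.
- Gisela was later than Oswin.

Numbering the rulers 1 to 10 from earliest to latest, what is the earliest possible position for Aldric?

Cassia, Harald, and Oswin must all come before Aldric — 3 forced predecessors.
Nothing else is forced ahead of Aldric, so their earliest slot is position 3 + 1 = 4.

4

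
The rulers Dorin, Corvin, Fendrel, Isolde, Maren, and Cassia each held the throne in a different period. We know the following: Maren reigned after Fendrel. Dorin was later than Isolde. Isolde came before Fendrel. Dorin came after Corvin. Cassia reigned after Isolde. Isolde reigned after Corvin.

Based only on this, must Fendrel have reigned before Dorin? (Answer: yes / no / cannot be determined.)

cannot be determined

No chain of stated constraints runs from Fendrel to Dorin, and none runs from Dorin to Fendrel either.
So the relative order of Fendrel and Dorin is not fixed by the given facts.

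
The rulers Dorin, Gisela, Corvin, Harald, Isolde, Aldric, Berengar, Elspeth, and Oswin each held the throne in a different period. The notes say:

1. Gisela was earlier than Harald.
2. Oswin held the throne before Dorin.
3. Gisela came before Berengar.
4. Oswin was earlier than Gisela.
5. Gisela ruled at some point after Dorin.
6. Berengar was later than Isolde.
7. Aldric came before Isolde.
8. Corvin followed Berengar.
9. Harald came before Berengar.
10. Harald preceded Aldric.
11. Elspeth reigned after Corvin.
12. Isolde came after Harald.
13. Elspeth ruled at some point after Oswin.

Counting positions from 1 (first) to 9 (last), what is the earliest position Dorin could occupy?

2

Oswin must come before Dorin — 1 forced predecessor.
Nothing else is forced ahead of Dorin, so their earliest slot is position 1 + 1 = 2.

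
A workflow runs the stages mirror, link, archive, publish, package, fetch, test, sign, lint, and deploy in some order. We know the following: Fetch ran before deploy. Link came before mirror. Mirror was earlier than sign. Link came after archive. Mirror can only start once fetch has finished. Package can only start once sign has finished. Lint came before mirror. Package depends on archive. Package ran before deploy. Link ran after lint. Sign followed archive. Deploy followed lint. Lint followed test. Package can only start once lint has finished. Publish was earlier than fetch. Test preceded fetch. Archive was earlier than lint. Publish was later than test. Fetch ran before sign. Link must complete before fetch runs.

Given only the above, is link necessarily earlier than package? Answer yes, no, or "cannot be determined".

Chain the constraints: link → mirror → sign → package. Each link is directly stated, so link comes before package.

yes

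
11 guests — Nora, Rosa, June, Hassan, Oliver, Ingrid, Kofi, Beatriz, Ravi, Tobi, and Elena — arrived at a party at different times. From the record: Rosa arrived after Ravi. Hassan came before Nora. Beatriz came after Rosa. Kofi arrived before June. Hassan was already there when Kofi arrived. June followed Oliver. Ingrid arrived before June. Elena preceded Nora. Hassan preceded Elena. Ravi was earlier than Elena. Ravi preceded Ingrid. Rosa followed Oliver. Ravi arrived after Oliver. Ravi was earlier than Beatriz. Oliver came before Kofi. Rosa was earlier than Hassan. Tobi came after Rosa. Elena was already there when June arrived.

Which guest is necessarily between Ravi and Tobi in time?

Rosa

Tracing the constraints gives Ravi → Rosa → Tobi, so Rosa sits after Ravi and before Tobi.
No other guest is forced both after Ravi and before Tobi.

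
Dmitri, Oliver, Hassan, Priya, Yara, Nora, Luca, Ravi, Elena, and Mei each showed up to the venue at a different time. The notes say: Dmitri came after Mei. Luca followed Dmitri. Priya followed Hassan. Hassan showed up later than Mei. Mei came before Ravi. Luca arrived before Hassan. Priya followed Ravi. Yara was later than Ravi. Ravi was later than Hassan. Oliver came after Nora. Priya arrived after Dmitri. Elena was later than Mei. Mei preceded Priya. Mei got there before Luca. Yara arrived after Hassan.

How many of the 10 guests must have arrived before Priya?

Directly stated before Priya: Dmitri, Hassan, Mei, and Ravi.
Luca reaches Priya via Luca → Hassan → Priya.
That's Dmitri, Hassan, Luca, Mei, and Ravi — 5 in all.

5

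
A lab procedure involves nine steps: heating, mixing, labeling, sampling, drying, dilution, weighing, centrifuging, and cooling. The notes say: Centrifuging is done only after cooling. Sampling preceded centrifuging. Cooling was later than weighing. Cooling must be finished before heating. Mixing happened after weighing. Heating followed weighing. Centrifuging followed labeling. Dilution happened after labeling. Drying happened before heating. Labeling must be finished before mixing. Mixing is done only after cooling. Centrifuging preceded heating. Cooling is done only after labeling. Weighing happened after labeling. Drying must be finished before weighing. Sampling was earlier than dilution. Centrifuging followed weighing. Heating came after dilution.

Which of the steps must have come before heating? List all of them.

Directly stated before heating: centrifuging, cooling, dilution, drying, and weighing.
Labeling reaches heating via labeling → dilution → heating.
Sampling reaches heating via sampling → dilution → heating.
No chain forces mixing ahead of heating.

centrifuging, cooling, dilution, drying, labeling, sampling, weighing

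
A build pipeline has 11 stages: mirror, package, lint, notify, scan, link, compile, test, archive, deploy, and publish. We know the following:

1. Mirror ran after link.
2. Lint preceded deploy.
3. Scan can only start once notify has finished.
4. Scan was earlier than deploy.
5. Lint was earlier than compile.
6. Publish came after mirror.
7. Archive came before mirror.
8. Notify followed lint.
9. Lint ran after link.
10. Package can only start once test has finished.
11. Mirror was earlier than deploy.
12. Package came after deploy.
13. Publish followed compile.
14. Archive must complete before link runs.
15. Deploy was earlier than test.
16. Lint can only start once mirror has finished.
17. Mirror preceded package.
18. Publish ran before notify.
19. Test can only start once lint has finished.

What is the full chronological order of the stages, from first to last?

archive, link, mirror, lint, compile, publish, notify, scan, deploy, test, package

The constraints fix every adjacent pair, so only one ordering works:
archive → link → mirror → lint → compile → publish → notify → scan → deploy → test → package.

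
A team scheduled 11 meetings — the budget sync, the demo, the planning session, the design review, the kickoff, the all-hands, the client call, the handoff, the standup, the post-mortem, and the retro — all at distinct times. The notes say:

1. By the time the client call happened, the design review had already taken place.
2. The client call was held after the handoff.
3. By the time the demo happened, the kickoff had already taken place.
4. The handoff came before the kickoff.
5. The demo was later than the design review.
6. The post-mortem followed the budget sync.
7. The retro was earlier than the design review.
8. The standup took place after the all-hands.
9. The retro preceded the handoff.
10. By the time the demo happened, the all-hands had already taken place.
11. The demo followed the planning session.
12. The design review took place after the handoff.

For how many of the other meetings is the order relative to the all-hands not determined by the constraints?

8

Forced after the all-hands: the demo and the standup.
That leaves the budget sync, the client call, the design review, the handoff, the kickoff, the planning session, the post-mortem, and the retro with no forced order relative to the all-hands — 8.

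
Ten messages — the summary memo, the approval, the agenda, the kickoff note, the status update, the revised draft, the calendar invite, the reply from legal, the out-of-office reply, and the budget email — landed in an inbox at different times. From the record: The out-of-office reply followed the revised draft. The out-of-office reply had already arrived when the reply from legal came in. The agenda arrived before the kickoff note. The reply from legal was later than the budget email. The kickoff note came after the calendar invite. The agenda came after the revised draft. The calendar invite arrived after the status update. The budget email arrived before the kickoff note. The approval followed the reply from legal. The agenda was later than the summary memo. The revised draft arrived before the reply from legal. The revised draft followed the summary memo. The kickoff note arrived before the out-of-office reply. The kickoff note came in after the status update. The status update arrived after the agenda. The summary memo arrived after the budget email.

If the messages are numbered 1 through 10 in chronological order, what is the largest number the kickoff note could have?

The kickoff note must come before the approval, the out-of-office reply, and the reply from legal — 3 messages forced after it.
Everything else can be placed before the kickoff note in some valid order, so the kickoff note can sit as late as position 10 − 3 = 7.

7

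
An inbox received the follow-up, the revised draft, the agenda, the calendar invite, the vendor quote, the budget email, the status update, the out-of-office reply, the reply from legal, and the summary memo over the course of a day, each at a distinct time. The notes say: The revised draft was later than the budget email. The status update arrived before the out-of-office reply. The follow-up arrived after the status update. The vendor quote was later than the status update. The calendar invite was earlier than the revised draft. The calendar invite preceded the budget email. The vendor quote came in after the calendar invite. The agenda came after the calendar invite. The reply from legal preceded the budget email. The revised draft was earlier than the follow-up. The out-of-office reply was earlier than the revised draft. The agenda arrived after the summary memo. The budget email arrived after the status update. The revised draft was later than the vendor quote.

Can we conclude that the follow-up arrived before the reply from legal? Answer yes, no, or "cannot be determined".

Tracing the constraints gives the reply from legal → the budget email → the revised draft → the follow-up, so the reply from legal must come before the follow-up.
That means the follow-up cannot be before the reply from legal.

no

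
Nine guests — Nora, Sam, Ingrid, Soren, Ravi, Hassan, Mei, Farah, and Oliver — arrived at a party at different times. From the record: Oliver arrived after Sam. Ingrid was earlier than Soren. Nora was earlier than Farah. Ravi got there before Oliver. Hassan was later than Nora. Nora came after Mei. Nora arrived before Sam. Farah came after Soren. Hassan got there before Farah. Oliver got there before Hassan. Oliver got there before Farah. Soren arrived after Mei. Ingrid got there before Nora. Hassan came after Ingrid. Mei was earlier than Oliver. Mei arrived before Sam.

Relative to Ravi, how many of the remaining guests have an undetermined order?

Forced after Ravi: Farah, Hassan, and Oliver.
That leaves Ingrid, Mei, Nora, Sam, and Soren with no forced order relative to Ravi — 5.

5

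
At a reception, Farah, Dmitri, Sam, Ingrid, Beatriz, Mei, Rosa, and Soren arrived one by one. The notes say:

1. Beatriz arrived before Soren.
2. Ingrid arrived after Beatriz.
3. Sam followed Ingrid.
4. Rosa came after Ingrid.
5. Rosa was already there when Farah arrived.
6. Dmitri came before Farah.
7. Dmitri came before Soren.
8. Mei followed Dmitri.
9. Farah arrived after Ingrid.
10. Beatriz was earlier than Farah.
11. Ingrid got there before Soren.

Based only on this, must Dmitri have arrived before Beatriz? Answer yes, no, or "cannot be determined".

No chain of stated constraints runs from Dmitri to Beatriz, and none runs from Beatriz to Dmitri either.
So the relative order of Dmitri and Beatriz is not fixed by the given facts.

cannot be determined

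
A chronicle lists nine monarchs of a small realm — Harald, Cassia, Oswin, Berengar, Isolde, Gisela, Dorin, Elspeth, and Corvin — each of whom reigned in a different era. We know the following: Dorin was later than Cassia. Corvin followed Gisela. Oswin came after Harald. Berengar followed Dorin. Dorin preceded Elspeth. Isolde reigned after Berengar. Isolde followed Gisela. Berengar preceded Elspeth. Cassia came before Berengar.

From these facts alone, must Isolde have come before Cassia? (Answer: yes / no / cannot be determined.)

Tracing the constraints gives Cassia → Berengar → Isolde, so Cassia must come before Isolde.
That means Isolde cannot be before Cassia.

no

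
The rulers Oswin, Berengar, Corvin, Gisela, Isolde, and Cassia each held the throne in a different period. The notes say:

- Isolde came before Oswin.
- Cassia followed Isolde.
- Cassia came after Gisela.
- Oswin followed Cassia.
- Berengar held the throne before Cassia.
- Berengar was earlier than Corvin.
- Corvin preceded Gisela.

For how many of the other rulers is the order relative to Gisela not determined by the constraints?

Forced before Gisela: Berengar and Corvin; forced after Gisela: Cassia and Oswin.
That leaves Isolde with no forced order relative to Gisela — 1.

1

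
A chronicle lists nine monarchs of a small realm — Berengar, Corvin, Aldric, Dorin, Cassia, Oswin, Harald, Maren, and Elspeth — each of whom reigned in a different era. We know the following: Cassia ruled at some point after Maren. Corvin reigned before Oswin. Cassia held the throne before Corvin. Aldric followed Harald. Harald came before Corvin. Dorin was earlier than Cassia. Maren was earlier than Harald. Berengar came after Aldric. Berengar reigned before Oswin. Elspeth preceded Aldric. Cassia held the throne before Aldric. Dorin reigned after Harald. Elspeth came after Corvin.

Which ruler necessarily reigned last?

Oswin

Every other ruler has a chain of constraints placing them before Oswin, so Oswin is last.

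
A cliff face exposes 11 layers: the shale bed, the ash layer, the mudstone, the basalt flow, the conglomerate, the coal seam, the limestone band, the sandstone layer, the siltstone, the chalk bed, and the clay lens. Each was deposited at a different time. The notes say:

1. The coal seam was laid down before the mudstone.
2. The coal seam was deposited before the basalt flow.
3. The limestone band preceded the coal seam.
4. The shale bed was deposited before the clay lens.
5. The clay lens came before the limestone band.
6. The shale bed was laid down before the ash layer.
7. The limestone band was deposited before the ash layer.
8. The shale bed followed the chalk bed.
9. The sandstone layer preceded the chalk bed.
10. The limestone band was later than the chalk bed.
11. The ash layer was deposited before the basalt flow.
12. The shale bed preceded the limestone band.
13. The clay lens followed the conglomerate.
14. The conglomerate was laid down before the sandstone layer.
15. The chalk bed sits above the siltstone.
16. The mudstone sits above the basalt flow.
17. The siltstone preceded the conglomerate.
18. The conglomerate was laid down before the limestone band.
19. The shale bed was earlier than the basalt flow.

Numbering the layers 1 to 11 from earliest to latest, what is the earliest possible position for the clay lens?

The chalk bed, the conglomerate, the sandstone layer, the shale bed, and the siltstone must all come before the clay lens — 5 forced predecessors.
Nothing else is forced ahead of the clay lens, so its earliest slot is position 5 + 1 = 6.

6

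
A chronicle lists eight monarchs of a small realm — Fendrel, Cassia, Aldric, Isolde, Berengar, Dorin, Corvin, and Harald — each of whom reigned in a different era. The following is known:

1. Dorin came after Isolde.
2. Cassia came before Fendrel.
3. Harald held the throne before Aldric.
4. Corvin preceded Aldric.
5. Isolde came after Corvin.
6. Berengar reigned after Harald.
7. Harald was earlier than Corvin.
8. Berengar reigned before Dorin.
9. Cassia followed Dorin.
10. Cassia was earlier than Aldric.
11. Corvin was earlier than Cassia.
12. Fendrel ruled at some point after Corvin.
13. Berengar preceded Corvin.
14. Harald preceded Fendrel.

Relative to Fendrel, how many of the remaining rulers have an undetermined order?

Forced before Fendrel: Berengar, Cassia, Corvin, Dorin, Harald, and Isolde.
That leaves Aldric with no forced order relative to Fendrel — 1.

1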